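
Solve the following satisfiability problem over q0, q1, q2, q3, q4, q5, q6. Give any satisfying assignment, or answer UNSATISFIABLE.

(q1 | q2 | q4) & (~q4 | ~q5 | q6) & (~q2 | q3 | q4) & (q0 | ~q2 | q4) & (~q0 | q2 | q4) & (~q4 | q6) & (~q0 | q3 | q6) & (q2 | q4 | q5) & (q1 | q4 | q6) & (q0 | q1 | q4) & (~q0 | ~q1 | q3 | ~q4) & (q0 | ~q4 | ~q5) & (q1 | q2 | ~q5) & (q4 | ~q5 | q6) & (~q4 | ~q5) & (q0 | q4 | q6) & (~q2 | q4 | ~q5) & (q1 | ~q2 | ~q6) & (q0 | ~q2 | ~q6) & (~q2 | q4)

q0=F, q1=F, q2=F, q3=T, q4=T, q5=F, q6=T

Set q0 = False.
Set q1 = False.
  then (q0 | q1 | q4) forces q4 = True.
  then (q0 | ~q4 | ~q5) forces q5 = False.
  then (~q4 | q6) forces q6 = True.
  then (q1 | ~q2 | ~q6) forces q2 = False.
Set q3 = True.
All clauses satisfied.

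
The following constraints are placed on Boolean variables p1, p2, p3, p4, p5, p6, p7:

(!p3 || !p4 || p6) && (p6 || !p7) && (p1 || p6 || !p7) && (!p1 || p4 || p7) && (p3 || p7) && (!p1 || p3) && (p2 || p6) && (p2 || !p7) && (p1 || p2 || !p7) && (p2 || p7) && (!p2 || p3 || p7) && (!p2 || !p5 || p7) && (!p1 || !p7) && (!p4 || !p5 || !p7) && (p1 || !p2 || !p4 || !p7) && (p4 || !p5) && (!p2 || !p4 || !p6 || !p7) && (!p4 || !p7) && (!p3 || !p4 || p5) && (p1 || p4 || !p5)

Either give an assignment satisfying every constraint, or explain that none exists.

p1 = False; p2 = True; p3 = True; p4 = False; p5 = False; p6 = True; p7 = True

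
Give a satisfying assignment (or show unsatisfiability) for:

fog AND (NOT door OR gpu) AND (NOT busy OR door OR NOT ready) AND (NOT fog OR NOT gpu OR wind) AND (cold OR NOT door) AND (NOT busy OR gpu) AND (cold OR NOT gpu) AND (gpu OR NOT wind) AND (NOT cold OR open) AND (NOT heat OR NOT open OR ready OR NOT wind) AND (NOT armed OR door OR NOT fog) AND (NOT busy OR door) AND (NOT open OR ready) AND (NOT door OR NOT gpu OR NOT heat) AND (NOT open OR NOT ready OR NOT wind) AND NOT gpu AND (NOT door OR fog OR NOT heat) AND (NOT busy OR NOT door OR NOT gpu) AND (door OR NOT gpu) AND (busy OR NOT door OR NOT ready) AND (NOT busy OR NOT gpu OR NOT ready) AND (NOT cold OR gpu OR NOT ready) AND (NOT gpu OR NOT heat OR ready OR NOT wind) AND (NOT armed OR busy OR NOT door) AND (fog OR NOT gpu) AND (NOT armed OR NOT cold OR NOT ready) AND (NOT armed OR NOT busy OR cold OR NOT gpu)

Unit clause (fog) forces fog = True.
Unit clause (NOT gpu) forces gpu = False.
In (NOT door OR gpu) only NOT door is left, so door = False.
In (NOT busy OR gpu) only NOT busy is left, so busy = False.
In (gpu OR NOT wind) only NOT wind is left, so wind = False.
In (NOT armed OR door OR NOT fog) only NOT armed is left, so armed = False.
Set heat = False.
Set open = False.
  then (NOT cold OR open) forces cold = False.
Set ready = False.
All clauses satisfied.

heat = False; gpu = False; door = False; open = False; armed = False; wind = False; cold = False; ready = False; busy = False; fog = True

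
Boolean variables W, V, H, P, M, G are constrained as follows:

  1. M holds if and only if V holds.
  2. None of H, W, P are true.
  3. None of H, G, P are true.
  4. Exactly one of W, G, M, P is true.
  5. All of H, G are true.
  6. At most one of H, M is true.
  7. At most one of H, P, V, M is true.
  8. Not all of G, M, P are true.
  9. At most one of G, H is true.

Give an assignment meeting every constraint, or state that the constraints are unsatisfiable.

The formula is unsatisfiable.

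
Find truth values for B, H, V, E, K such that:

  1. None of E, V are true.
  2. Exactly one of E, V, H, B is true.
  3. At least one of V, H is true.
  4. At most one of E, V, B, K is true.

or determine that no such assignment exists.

B=F, H=T, V=F, E=F, K=F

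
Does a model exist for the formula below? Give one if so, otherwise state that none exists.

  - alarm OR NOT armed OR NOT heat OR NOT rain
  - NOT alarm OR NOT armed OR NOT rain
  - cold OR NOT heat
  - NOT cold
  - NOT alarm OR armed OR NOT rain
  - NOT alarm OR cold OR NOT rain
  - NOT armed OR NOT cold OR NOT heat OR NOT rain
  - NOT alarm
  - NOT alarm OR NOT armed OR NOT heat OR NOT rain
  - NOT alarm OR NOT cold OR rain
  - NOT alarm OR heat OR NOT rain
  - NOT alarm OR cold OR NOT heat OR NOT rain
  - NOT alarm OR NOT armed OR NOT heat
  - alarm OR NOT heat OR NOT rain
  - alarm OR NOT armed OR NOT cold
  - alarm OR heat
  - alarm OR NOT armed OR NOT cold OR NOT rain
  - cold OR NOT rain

Unsatisfiable

Case cold = True:
  Clause (NOT cold) is falsified — contradiction.
Case cold = False:
  (cold OR NOT heat) forces heat = False.
  (NOT alarm) forces alarm = False.
  Clause (alarm OR heat) is falsified — contradiction.
Both cases fail, so the formula is unsatisfiable.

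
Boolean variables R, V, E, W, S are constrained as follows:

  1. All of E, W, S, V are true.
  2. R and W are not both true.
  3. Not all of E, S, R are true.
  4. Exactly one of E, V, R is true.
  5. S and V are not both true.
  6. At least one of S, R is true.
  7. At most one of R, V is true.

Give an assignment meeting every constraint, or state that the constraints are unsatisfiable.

Case V = True:
  (1) forces E = True.
  Constraint (4) is violated (E=T, V=T) — contradiction.
Case V = False:
  Constraint (1) is violated (V=F) — contradiction.
Both cases fail — unsatisfiable.

No satisfying assignment exists.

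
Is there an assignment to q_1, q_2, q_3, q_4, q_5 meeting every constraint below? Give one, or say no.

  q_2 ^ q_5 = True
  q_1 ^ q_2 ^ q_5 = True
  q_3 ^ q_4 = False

q_1=F, q_2=T, q_3=T, q_4=T, q_5=F

q_2 ^ q_5 = T ^ F = True ✓
q_1 ^ q_2 ^ q_5 = F ^ T ^ F = True ✓
q_3 ^ q_4 = T ^ T = False ✓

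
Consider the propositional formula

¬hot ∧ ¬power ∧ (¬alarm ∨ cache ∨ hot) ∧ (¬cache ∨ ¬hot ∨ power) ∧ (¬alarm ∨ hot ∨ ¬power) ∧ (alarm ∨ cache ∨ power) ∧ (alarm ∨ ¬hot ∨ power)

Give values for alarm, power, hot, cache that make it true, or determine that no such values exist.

alarm=F; power=F; hot=F; cache=T

Unit clause (¬hot) forces hot = False.
Unit clause (¬power) forces power = False.
Set alarm = False.
  then (alarm ∨ cache ∨ power) forces cache = True.
Check each clause:
  (¬hot): ¬hot holds.
  (¬power): ¬power holds.
  (¬alarm ∨ cache ∨ hot): ¬alarm holds.
  (¬cache ∨ ¬hot ∨ power): ¬hot holds.
  (¬alarm ∨ hot ∨ ¬power): ¬alarm holds.
  (alarm ∨ cache ∨ power): cache holds.
  (alarm ∨ ¬hot ∨ power): ¬hot holds.
All clauses satisfied.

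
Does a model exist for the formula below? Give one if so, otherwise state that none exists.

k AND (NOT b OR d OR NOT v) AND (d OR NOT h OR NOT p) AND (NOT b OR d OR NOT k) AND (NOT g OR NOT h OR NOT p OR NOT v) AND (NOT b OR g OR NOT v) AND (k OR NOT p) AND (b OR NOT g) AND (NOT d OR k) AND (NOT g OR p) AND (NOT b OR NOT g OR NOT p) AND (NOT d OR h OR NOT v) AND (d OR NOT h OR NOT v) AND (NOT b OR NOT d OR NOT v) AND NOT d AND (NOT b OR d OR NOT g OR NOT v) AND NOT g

Unit clause (k) forces k = True.
Unit clause (NOT d) forces d = False.
Unit clause (NOT g) forces g = False.
In (NOT b OR d OR NOT k) only NOT b is left, so b = False.
Set v = False.
Set p = False.
Set h = False.
All clauses satisfied.

v=F, b=F, p=F, d=F, g=F, k=T, h=F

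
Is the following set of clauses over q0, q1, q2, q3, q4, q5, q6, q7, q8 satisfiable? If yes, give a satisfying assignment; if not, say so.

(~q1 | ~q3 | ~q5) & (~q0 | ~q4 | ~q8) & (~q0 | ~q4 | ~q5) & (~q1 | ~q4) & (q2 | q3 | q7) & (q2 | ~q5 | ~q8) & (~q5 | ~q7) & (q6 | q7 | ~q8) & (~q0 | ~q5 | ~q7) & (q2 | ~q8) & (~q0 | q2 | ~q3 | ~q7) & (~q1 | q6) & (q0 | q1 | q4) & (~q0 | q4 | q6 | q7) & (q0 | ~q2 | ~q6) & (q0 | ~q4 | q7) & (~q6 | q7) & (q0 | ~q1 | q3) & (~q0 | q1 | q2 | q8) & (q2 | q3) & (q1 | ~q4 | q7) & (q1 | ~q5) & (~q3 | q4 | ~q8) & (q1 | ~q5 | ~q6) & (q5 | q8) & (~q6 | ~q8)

Set q0 = True.
Set q1 = False.
  then (q1 | ~q5) forces q5 = False.
  then (q5 | q8) forces q8 = True.
  then (~q6 | ~q8) forces q6 = False.
  then (~q0 | ~q4 | ~q8) forces q4 = False.
  then (q6 | q7 | ~q8) forces q7 = True.
  then (q2 | ~q8) forces q2 = True.
  then (~q3 | q4 | ~q8) forces q3 = False.
All clauses satisfied.

q0 = True, q1 = False, q2 = True, q3 = False, q4 = False, q5 = False, q6 = False, q7 = True, q8 = True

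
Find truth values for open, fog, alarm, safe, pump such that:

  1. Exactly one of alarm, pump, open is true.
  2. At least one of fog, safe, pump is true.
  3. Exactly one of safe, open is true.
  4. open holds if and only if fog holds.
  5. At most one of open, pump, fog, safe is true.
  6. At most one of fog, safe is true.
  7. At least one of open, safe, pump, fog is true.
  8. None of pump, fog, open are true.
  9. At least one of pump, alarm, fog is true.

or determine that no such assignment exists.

open = False; fog = False; alarm = True; safe = True; pump = False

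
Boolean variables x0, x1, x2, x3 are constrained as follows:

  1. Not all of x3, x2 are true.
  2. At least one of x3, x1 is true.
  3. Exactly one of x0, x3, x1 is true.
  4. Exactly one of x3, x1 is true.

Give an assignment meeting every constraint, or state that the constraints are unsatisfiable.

x0 = False, x1 = False, x2 = False, x3 = True

  (1) {x3, x2}: 1/2 true — not all ✓
  (2) {x3, x1}: 1 true — at least one ✓
  (3) {x0, x3, x1}: 1 true — exactly one ✓
  (4) {x3, x1}: 1 true — exactly one ✓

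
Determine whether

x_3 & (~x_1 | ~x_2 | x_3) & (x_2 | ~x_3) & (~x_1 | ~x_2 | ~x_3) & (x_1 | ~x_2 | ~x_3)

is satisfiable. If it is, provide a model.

UNSATISFIABLE

Case x_3 = True:
  (x_2 | ~x_3) forces x_2 = True.
  (~x_1 | ~x_2 | ~x_3) forces x_1 = False.
  Clause (x_1 | ~x_2 | ~x_3) is falsified — contradiction.
Case x_3 = False:
  Clause (x_3) is falsified — contradiction.
Both cases fail, so the formula is unsatisfiable.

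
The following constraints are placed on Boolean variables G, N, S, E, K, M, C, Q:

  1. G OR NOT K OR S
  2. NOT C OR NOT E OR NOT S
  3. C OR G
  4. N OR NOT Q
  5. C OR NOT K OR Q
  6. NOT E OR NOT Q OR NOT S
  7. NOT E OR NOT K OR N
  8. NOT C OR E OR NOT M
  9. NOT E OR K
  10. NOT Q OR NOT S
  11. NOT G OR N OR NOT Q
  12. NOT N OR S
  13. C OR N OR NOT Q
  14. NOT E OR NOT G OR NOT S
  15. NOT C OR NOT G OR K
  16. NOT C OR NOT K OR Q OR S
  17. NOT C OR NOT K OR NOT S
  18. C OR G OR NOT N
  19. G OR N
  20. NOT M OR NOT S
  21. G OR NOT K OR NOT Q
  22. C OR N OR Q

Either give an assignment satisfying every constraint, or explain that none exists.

Set G = False.
  then (C OR G) forces C = True.
  then (G OR N) forces N = True.
  then (NOT N OR S) forces S = True.
  then (NOT C OR NOT K OR NOT S) forces K = False.
  then (NOT M OR NOT S) forces M = False.
  then (NOT C OR NOT E OR NOT S) forces E = False.
  then (NOT Q OR NOT S) forces Q = False.
All clauses satisfied.

G: False, N: True, S: True, E: False, K: False, M: False, C: True, Q: False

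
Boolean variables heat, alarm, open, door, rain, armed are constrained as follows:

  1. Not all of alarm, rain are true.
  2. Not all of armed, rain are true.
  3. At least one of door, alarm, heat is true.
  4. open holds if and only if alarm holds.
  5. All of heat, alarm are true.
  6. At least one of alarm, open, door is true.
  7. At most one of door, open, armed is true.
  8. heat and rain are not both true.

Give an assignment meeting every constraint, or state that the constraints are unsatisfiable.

heat = True, alarm = True, open = True, door = False, rain = False, armed = False

  (1) {alarm, rain}: 1/2 true — not all ✓
  (2) {armed, rain}: 0/2 true — not all ✓
  (3) {door, alarm, heat}: 2 true — at least one ✓
  (4) open=T, alarm=T — same ✓
  (5) {heat, alarm}: all 2 true ✓
  (6) {alarm, open, door}: 2 true — at least one ✓
  (7) {door, open, armed}: 1 true — at most one ✓
  (8) heat=T, rain=F — not both ✓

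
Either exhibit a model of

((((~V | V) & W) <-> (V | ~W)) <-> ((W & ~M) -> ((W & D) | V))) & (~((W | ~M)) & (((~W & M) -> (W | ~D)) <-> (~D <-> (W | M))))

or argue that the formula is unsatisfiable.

Case W = True: the conjunct ~((W | ~M)) becomes ~((True | ~M)) = False.
Case W = False: the conjunct (((~V | V) & W) <-> (V | ~W)) <-> ((W & ~M) -> ((W & D) | V)) becomes (False <-> True) <-> (False -> V) = False.
Both cases fail — unsatisfiable.

No satisfying assignment exists.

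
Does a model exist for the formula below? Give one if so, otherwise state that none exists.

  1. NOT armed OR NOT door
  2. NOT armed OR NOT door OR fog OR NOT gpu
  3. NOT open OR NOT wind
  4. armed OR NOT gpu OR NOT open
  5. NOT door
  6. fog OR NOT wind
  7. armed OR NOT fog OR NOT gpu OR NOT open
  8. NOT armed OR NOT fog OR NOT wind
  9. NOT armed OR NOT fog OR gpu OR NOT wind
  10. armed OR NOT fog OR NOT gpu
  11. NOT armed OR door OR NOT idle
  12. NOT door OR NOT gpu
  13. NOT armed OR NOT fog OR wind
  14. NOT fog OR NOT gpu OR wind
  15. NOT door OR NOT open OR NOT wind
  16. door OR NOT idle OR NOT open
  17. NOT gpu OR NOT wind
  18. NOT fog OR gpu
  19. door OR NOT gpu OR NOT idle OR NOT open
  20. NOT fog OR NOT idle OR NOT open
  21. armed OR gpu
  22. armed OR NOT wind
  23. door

The formula is unsatisfiable.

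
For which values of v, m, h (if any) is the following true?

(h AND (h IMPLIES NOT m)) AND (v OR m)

v = True; m = False; h = True

  h AND (h IMPLIES NOT m) = True
    h IMPLIES NOT m = True
      NOT m = True
  v OR m = True
Both conjuncts True, so the formula holds.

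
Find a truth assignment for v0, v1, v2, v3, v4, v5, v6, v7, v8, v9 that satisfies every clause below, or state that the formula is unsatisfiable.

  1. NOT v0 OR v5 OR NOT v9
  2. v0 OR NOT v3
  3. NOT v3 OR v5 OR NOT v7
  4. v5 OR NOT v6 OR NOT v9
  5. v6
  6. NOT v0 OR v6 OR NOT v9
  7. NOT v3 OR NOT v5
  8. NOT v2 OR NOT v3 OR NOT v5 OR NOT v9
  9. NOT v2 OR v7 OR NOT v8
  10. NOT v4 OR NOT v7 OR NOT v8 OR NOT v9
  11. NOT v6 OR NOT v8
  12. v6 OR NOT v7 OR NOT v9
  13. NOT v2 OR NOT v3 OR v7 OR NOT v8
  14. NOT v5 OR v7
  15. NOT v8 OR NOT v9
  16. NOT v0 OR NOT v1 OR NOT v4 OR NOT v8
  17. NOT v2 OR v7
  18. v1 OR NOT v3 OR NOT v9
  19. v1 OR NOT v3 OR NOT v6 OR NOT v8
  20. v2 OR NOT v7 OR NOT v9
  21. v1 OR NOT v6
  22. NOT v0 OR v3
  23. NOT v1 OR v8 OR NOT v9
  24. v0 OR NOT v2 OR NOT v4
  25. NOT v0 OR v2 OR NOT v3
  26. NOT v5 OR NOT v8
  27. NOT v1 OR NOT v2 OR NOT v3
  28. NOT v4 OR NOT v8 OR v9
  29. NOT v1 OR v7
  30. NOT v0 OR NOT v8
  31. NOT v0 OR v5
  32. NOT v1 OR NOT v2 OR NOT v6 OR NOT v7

v0 = False; v1 = True; v2 = False; v3 = False; v4 = False; v5 = False; v6 = True; v7 = True; v8 = False; v9 = False

Unit clause (v6) forces v6 = True.
In (NOT v6 OR NOT v8) only NOT v8 is left, so v8 = False.
In (v1 OR NOT v6) only v1 is left, so v1 = True.
In (NOT v1 OR v8 OR NOT v9) only NOT v9 is left, so v9 = False.
In (NOT v1 OR v7) only v7 is left, so v7 = True.
In (NOT v1 OR NOT v2 OR NOT v6 OR NOT v7) only NOT v2 is left, so v2 = False.
Try v0 = True:
  (NOT v0 OR v3) forces v3 = True.
  clause (NOT v0 OR v2 OR NOT v3) is falsified — backtrack.
So v0 = False.
  then (v0 OR NOT v3) forces v3 = False.
Set v4 = False.
Set v5 = False.
All clauses satisfied.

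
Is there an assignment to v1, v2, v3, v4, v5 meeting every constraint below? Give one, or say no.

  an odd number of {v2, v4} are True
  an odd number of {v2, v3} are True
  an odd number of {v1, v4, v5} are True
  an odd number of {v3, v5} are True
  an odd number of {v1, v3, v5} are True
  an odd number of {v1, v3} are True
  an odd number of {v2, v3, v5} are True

v1 = False, v2 = False, v3 = True, v4 = True, v5 = False

{v2, v4}: 1 true → odd ✓
{v2, v3}: 1 true → odd ✓
{v1, v4, v5}: 1 true → odd ✓
{v3, v5}: 1 true → odd ✓
{v1, v3, v5}: 1 true → odd ✓
{v1, v3}: 1 true → odd ✓
{v2, v3, v5}: 1 true → odd ✓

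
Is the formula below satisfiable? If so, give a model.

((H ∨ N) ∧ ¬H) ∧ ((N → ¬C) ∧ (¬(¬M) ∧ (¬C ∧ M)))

N: True, M: True, C: False, H: False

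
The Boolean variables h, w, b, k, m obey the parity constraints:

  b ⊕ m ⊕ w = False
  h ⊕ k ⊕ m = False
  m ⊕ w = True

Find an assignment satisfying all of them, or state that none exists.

h=F, w=F, b=T, k=T, m=T

b ⊕ m ⊕ w = T ⊕ T ⊕ F = False ✓
h ⊕ k ⊕ m = F ⊕ T ⊕ T = False ✓
m ⊕ w = T ⊕ F = True ✓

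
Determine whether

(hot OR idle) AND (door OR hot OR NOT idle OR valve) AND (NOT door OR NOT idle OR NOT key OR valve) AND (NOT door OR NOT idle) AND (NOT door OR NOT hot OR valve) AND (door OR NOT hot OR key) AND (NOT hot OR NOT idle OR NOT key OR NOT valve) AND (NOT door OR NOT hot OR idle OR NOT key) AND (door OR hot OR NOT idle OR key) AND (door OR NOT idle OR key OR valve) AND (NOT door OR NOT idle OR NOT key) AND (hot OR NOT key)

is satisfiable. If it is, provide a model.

idle = False, hot = True, valve = False, door = False, key = True

Set idle = False.
  then (hot OR idle) forces hot = True.
Set valve = False.
  then (NOT door OR NOT hot OR valve) forces door = False.
  then (door OR NOT hot OR key) forces key = True.
All clauses satisfied.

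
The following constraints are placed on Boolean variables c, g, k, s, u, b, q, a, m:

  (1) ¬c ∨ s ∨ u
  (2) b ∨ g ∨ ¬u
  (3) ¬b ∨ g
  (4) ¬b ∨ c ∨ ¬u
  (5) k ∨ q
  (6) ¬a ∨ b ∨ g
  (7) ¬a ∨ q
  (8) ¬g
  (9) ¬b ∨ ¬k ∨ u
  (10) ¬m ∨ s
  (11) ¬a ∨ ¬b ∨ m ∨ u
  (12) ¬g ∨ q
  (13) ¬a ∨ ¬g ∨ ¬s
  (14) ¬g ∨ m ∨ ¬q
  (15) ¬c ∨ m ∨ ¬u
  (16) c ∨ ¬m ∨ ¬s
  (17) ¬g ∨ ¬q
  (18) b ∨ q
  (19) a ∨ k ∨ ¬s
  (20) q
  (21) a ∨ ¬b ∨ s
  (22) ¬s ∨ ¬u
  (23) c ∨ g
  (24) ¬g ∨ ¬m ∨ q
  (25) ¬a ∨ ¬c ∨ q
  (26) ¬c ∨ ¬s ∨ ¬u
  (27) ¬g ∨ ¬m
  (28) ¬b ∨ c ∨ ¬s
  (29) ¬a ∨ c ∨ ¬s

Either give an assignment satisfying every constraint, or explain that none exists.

c = True; g = False; k = True; s = True; u = False; b = False; q = True; a = False; m = True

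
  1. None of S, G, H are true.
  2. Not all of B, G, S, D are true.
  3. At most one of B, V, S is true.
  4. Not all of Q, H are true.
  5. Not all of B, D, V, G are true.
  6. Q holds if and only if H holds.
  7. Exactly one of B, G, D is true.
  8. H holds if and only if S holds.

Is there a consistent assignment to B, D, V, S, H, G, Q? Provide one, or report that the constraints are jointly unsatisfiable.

B = False, D = True, V = True, S = False, H = False, G = False, Q = False

  (1) {S, G, H}: 0 true — none ✓
  (2) {B, G, S, D}: 1/4 true — not all ✓
  (3) {B, V, S}: 1 true — at most one ✓
  (4) {Q, H}: 0/2 true — not all ✓
  (5) {B, D, V, G}: 2/4 true — not all ✓
  (6) Q=F, H=F — same ✓
  (7) {B, G, D}: 1 true — exactly one ✓
  (8) H=F, S=F — same ✓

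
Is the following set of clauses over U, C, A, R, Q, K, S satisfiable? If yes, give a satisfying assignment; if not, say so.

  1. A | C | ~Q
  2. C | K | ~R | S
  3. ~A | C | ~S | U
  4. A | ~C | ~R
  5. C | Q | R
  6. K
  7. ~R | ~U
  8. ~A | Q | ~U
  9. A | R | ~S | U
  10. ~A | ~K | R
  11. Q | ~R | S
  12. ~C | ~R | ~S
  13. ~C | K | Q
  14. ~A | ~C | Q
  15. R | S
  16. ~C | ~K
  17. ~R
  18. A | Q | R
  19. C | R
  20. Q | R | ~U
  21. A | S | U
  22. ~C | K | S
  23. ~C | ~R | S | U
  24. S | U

Case K = True:
  (~C | ~K) forces C = False.
  (~R) forces R = False.
  Clause (C | R) is falsified — contradiction.
Case K = False:
  Clause (K) is falsified — contradiction.
Both cases fail, so the formula is unsatisfiable.

The formula is unsatisfiable.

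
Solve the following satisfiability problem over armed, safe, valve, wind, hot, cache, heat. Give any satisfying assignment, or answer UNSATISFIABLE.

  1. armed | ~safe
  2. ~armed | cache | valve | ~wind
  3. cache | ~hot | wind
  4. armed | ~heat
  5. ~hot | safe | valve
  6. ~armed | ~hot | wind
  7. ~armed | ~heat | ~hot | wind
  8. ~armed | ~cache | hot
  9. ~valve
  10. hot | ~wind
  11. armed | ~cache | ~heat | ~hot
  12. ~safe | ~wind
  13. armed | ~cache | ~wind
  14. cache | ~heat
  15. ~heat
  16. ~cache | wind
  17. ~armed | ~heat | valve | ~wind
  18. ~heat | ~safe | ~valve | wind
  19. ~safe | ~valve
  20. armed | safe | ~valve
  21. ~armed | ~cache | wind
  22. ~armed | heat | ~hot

armed = True; safe = False; valve = False; wind = False; hot = False; cache = False; heat = False

Unit clause (~valve) forces valve = False.
Unit clause (~heat) forces heat = False.
Set armed = True.
  then (~armed | heat | ~hot) forces hot = False.
  then (~armed | ~cache | hot) forces cache = False.
  then (hot | ~wind) forces wind = False.
Set safe = False.
All clauses satisfied.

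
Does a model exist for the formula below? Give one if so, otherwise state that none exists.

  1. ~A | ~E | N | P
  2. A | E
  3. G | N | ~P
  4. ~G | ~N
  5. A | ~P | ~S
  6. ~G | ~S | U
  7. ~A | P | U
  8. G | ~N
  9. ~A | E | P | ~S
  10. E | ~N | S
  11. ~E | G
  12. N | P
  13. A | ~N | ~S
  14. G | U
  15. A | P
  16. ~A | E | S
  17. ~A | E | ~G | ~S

A = True; N = False; E = True; P = True; S = True; U = True; G = True

Set A = True.
Try N = True:
  (~G | ~N) forces G = False.
  clause (G | ~N) is falsified — backtrack.
So N = False.
  then (N | P) forces P = True.
  then (G | N | ~P) forces G = True.
Set E = True.
Set S = True.
  then (~G | ~S | U) forces U = True.
All clauses satisfied.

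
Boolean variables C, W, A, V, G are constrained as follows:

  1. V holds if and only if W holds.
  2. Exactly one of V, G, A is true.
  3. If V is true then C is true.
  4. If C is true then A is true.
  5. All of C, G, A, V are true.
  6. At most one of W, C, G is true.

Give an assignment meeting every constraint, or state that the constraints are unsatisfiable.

The formula is unsatisfiable.

Case A = True:
  (2) with A=T forces V = False.
  Constraint (5) is violated (V=F) — contradiction.
Case A = False:
  Constraint (5) is violated (A=F) — contradiction.
Both cases fail — unsatisfiable.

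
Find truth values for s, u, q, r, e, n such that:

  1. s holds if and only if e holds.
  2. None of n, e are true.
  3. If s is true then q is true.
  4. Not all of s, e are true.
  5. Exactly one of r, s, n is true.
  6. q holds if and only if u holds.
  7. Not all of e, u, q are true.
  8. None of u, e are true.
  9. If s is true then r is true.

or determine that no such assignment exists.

s: False, u: False, q: False, r: True, e: False, n: False

  (1) s=F, e=F — same ✓
  (2) {n, e}: 0 true — none ✓
  (3) s=F ⇒ q: vacuous ✓
  (4) {s, e}: 0/2 true — not all ✓
  (5) {r, s, n}: 1 true — exactly one ✓
  (6) q=F, u=F — same ✓
  (7) {e, u, q}: 0/3 true — not all ✓
  (8) {u, e}: 0 true — none ✓
  (9) s=F ⇒ r: vacuous ✓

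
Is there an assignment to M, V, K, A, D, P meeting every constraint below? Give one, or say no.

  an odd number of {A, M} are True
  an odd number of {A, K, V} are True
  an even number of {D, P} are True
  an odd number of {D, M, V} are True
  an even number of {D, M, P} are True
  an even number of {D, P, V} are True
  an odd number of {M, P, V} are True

M = False, V = False, K = False, A = True, D = True, P = True

{A, M}: 1 true → odd ✓
{A, K, V}: 1 true → odd ✓
{D, P}: 2 true → even ✓
{D, M, V}: 1 true → odd ✓
{D, M, P}: 2 true → even ✓
{D, P, V}: 2 true → even ✓
{M, P, V}: 1 true → odd ✓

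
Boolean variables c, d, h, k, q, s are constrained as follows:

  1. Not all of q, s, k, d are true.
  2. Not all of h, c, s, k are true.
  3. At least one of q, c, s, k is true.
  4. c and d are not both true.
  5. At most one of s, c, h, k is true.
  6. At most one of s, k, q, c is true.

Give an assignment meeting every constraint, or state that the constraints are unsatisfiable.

c=F, d=T, h=T, k=F, q=T, s=F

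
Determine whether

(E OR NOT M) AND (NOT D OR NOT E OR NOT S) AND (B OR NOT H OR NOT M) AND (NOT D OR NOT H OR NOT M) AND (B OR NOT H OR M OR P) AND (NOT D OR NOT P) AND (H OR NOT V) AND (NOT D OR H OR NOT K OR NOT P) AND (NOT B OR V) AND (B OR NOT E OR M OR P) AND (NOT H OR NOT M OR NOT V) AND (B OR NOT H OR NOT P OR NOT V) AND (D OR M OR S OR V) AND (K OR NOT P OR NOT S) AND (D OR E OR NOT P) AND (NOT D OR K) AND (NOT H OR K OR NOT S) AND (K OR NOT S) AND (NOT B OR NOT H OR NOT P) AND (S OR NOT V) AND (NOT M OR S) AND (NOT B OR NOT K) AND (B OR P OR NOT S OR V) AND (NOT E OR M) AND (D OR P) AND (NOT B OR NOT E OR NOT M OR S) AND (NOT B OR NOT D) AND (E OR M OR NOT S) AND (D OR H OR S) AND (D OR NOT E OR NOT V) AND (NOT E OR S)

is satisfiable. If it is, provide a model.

V: False, P: True, H: False, B: False, E: True, S: True, M: True, D: False, K: True

Set V = False.
  then (NOT B OR V) forces B = False.
Set P = True.
  then (NOT D OR NOT P) forces D = False.
  then (D OR E OR NOT P) forces E = True.
  then (NOT E OR M) forces M = True.
  then (NOT E OR S) forces S = True.
  then (B OR NOT H OR NOT M) forces H = False.
  then (K OR NOT P OR NOT S) forces K = True.
All clauses satisfied.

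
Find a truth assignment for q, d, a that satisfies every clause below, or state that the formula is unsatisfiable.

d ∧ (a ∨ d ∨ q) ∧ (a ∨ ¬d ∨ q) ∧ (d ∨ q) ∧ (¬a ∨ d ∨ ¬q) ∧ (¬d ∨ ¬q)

q = False, d = True, a = True

Unit clause (d) forces d = True.
In (¬d ∨ ¬q) only ¬q is left, so q = False.
In (a ∨ ¬d ∨ q) only a is left, so a = True.
Check each clause:
  (d): d holds.
  (a ∨ d ∨ q): a holds.
  (a ∨ ¬d ∨ q): a holds.
  (d ∨ q): d holds.
  (¬a ∨ d ∨ ¬q): d holds.
  (¬d ∨ ¬q): ¬q holds.
All clauses satisfied.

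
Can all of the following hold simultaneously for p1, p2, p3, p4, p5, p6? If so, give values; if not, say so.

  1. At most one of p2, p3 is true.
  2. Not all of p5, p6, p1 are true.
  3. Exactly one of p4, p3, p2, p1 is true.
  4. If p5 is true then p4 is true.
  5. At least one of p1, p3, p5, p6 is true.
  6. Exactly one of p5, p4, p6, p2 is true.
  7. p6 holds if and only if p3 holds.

p1=F, p2=F, p3=T, p4=F, p5=F, p6=T

  (1) {p2, p3}: 1 true — at most one ✓
  (2) {p5, p6, p1}: 1/3 true — not all ✓
  (3) {p4, p3, p2, p1}: 1 true — exactly one ✓
  (4) p5=F ⇒ p4: vacuous ✓
  (5) {p1, p3, p5, p6}: 2 true — at least one ✓
  (6) {p5, p4, p6, p2}: 1 true — exactly one ✓
  (7) p6=T, p3=T — same ✓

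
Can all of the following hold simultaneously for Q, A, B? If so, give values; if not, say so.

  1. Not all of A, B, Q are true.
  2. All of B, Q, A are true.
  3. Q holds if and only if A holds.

No satisfying assignment exists.

Case Q = True:
  (2) forces B = True.
  (1) with B=T, Q=T forces A = False.
  Constraint (2) is violated (A=F) — contradiction.
Case Q = False:
  Constraint (2) is violated (Q=F) — contradiction.
Both cases fail — unsatisfiable.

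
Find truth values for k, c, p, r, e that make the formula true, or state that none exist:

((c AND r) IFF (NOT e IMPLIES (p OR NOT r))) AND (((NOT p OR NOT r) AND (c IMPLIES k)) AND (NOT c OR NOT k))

k = False; c = False; p = False; r = True; e = False

  (c AND r) IFF (NOT e IMPLIES (p OR NOT r)) = True
    c AND r = False
    NOT e IMPLIES (p OR NOT r) = False
      NOT e = True
      p OR NOT r = False
        NOT r = False
  ((NOT p OR NOT r) AND (c IMPLIES k)) AND (NOT c OR NOT k) = True
    (NOT p OR NOT r) AND (c IMPLIES k) = True
      NOT p OR NOT r = True
        NOT p = True
        NOT r = False
      c IMPLIES k = True
    NOT c OR NOT k = True
      NOT c = True
      NOT k = True
Both conjuncts True, so the formula holds.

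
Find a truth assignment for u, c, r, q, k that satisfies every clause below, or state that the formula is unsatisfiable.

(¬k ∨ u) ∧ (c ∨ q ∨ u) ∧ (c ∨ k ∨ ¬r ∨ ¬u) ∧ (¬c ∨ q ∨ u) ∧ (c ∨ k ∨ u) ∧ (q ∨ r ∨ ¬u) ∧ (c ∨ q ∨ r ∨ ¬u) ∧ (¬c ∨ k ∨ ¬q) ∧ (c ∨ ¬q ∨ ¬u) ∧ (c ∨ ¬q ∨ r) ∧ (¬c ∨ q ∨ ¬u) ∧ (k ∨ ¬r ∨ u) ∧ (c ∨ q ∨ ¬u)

u=T; c=T; r=F; q=T; k=T

Try u = False:
  (¬k ∨ u) forces k = False.
  (c ∨ k ∨ u) forces c = True.
  (¬c ∨ q ∨ u) forces q = True.
  clause (¬c ∨ k ∨ ¬q) is falsified — backtrack.
So u = True.
Try c = False:
  (c ∨ ¬q ∨ ¬u) forces q = False.
  clause (c ∨ q ∨ ¬u) is falsified — backtrack.
So c = True.
  then (¬c ∨ q ∨ ¬u) forces q = True.
  then (¬c ∨ k ∨ ¬q) forces k = True.
Set r = False.
All clauses satisfied.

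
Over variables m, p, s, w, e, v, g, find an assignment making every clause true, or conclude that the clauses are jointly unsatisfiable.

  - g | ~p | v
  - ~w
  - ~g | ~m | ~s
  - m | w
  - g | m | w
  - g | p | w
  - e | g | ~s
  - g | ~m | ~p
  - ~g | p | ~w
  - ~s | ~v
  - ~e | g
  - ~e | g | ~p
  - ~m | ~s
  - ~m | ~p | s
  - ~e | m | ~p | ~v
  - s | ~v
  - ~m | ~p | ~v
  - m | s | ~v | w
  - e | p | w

m = True; p = False; s = False; w = False; e = True; v = False; g = True

Unit clause (~w) forces w = False.
In (m | w) only m is left, so m = True.
In (~m | ~s) only ~s is left, so s = False.
In (~m | ~p | s) only ~p is left, so p = False.
In (s | ~v) only ~v is left, so v = False.
In (e | p | w) only e is left, so e = True.
In (g | p | w) only g is left, so g = True.
All clauses satisfied.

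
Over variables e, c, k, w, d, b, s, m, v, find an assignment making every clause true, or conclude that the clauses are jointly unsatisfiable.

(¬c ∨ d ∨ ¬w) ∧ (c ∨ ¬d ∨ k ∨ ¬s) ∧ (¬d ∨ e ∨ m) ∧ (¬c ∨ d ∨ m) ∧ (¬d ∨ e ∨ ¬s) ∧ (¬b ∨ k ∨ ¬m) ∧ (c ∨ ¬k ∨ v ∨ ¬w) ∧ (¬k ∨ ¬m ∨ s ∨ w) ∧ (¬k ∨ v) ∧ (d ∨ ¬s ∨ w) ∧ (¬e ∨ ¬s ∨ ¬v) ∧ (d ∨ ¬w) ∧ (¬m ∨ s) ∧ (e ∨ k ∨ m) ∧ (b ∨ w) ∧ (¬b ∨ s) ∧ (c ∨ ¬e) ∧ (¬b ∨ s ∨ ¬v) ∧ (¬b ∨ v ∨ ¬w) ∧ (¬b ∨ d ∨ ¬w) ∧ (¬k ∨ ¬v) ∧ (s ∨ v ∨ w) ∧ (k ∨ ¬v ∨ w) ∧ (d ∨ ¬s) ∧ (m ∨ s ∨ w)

e = True; c = True; k = False; w = True; d = True; b = False; s = False; m = False; v = False

Set e = True.
  then (c ∨ ¬e) forces c = True.
Try k = True:
  (¬k ∨ v) forces v = True.
  clause (¬k ∨ ¬v) is falsified — backtrack.
So k = False.
Set w = True.
  then (¬c ∨ d ∨ ¬w) forces d = True.
Set b = False.
Set s = False.
  then (¬m ∨ s) forces m = False.
Set v = False.
All clauses satisfied.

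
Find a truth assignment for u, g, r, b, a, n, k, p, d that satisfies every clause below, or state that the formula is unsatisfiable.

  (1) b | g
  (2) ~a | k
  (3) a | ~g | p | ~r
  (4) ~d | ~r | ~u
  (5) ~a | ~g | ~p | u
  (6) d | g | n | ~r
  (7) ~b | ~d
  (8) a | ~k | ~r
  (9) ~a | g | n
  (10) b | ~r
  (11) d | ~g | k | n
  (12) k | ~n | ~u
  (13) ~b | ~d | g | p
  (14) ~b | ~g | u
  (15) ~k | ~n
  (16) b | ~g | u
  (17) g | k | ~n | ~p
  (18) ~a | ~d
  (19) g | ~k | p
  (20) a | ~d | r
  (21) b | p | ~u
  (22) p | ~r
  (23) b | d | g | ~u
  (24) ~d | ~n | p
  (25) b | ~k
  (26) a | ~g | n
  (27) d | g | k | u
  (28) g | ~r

u = True, g = True, r = True, b = True, a = True, n = False, k = True, p = True, d = False

Set u = True.
Set g = True.
Set r = True.
  then (~d | ~r | ~u) forces d = False.
  then (b | ~r) forces b = True.
  then (p | ~r) forces p = True.
Try a = False:
  (a | ~k | ~r) forces k = False.
  (d | ~g | k | n) forces n = True.
  clause (k | ~n | ~u) is falsified — backtrack.
So a = True.
  then (~a | k) forces k = True.
  then (~k | ~n) forces n = False.
All clauses satisfied.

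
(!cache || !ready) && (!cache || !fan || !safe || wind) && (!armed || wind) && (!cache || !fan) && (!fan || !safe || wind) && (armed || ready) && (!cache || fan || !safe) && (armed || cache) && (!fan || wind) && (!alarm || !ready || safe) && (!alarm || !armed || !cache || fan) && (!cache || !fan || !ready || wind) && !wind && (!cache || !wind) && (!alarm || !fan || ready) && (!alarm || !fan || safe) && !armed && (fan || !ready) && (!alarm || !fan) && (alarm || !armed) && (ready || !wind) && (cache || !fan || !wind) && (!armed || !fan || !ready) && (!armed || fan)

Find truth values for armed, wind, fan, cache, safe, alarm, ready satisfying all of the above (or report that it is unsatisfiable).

Unsatisfiable — no assignment works.

Case armed = True:
  Clause (!armed) is falsified — contradiction.
Case armed = False:
  (armed || ready) forces ready = True.
  (!cache || !ready) forces cache = False.
  Clause (armed || cache) is falsified — contradiction.
Both cases fail, so the formula is unsatisfiable.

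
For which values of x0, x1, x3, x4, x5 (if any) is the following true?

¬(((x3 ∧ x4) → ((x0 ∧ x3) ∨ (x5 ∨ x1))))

x0 = False; x1 = False; x3 = True; x4 = True; x5 = False

  ¬(((x3 ∧ x4) → ((x0 ∧ x3) ∨ (x5 ∨ x1)))) = True
    (x3 ∧ x4) → ((x0 ∧ x3) ∨ (x5 ∨ x1)) = False
      x3 ∧ x4 = True
      (x0 ∧ x3) ∨ (x5 ∨ x1) = False
        x0 ∧ x3 = False
        x5 ∨ x1 = False
The formula evaluates to True.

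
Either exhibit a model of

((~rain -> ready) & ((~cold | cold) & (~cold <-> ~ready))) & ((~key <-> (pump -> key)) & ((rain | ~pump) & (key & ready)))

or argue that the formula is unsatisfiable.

Case key = True: the conjunct ~key <-> (pump -> key) becomes ~True <-> (pump -> True) = False.
Case key = False: the conjunct key is False.
Both cases fail — unsatisfiable.

Unsatisfiable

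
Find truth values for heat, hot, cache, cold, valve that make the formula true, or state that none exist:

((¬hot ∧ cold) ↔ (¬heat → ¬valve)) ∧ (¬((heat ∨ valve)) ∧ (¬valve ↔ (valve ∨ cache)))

heat = False; hot = False; cache = True; cold = True; valve = False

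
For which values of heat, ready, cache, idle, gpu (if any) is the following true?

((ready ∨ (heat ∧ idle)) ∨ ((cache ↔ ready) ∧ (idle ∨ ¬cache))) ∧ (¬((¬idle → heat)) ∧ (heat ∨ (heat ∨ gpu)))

heat: False, ready: True, cache: True, idle: False, gpu: True

  (ready ∨ (heat ∧ idle)) ∨ ((cache ↔ ready) ∧ (idle ∨ ¬cache)) = True
    ready ∨ (heat ∧ idle) = True
      heat ∧ idle = False
    (cache ↔ ready) ∧ (idle ∨ ¬cache) = False
      cache ↔ ready = True
      idle ∨ ¬cache = False
        ¬cache = False
  ¬((¬idle → heat)) ∧ (heat ∨ (heat ∨ gpu)) = True
    ¬((¬idle → heat)) = True
      ¬idle → heat = False
        ¬idle = True
    heat ∨ (heat ∨ gpu) = True
      heat ∨ gpu = True
Both conjuncts True, so the formula holds.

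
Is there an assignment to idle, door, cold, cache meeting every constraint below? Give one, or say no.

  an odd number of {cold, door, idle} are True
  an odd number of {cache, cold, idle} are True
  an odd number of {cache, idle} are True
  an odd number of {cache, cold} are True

idle: False, door: True, cold: False, cache: True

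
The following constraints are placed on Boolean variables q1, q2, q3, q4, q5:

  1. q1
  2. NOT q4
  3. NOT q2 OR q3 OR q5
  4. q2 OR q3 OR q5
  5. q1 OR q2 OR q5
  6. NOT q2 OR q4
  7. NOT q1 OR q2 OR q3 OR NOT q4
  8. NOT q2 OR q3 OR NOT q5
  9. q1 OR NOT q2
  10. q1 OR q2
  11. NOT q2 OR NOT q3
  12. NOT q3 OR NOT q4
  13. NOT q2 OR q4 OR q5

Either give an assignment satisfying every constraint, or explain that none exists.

q1=T; q2=F; q3=T; q4=F; q5=T

Unit clause (q1) forces q1 = True.
Unit clause (NOT q4) forces q4 = False.
In (NOT q2 OR q4) only NOT q2 is left, so q2 = False.
Set q3 = True.
Set q5 = True.
All clauses satisfied.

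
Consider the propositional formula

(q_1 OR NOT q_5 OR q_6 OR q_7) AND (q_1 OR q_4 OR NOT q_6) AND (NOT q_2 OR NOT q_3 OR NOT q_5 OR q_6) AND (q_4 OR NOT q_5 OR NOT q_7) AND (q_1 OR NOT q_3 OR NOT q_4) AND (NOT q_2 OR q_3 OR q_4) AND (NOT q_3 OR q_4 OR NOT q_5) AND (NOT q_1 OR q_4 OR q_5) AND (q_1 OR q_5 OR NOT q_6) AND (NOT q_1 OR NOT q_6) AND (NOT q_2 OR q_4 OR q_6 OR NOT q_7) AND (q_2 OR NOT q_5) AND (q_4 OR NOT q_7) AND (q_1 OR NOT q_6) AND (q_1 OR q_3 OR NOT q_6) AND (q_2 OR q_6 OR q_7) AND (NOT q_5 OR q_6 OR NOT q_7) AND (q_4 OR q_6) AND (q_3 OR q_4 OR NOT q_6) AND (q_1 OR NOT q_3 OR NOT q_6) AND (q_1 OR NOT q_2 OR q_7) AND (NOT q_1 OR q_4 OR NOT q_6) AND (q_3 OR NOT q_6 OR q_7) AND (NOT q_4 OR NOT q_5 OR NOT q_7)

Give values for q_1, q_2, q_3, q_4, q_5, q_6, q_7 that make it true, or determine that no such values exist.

q_1=T, q_2=F, q_3=T, q_4=T, q_5=F, q_6=F, q_7=T

Set q_1 = True.
  then (NOT q_1 OR NOT q_6) forces q_6 = False.
  then (q_4 OR q_6) forces q_4 = True.
Set q_2 = False.
  then (q_2 OR NOT q_5) forces q_5 = False.
  then (q_2 OR q_6 OR q_7) forces q_7 = True.
Set q_3 = True.
All clauses satisfied.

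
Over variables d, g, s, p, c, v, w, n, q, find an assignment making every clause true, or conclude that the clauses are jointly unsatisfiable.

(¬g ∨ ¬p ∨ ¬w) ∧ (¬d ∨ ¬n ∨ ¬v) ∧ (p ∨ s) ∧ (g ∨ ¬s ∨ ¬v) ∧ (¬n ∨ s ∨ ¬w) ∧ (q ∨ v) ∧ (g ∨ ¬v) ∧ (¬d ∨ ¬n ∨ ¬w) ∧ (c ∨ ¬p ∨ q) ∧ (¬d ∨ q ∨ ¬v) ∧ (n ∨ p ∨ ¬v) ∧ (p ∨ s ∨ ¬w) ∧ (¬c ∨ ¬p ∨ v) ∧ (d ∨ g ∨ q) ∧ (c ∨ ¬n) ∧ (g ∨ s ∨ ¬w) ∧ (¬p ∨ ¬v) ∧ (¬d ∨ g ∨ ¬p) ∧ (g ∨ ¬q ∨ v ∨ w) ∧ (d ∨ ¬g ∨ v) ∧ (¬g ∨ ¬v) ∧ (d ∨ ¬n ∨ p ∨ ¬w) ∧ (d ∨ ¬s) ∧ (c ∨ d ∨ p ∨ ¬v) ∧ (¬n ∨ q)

d: True, g: True, s: True, p: False, c: False, v: False, w: False, n: False, q: True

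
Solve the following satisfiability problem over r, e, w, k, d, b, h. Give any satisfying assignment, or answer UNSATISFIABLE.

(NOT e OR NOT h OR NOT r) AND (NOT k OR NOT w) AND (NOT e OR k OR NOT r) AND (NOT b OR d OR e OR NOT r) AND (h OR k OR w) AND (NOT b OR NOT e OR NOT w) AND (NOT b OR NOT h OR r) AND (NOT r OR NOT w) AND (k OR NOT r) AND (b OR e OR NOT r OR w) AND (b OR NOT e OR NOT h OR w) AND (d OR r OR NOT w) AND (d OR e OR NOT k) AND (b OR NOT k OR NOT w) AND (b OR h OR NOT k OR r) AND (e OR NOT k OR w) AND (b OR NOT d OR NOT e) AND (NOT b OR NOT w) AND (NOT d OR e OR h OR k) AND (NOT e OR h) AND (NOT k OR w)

Try r = True:
  (NOT r OR NOT w) forces w = False.
  (k OR NOT r) forces k = True.
  clause (NOT k OR w) is falsified — backtrack.
So r = False.
Set e = False.
Set w = False.
  then (e OR NOT k OR w) forces k = False.
  then (h OR k OR w) forces h = True.
  then (NOT b OR NOT h OR r) forces b = False.
Set d = True.
All clauses satisfied.

r = False, e = False, w = False, k = False, d = True, b = False, h = True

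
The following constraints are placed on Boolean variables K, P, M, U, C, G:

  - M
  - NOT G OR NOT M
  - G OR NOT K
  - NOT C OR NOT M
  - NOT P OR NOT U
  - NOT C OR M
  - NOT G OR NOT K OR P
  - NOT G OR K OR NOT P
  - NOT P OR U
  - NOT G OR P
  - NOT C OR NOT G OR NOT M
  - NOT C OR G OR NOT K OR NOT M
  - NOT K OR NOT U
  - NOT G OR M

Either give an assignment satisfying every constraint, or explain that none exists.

K = False; P = False; M = True; U = True; C = False; G = False

Unit clause (M) forces M = True.
In (NOT G OR NOT M) only NOT G is left, so G = False.
In (G OR NOT K) only NOT K is left, so K = False.
In (NOT C OR NOT M) only NOT C is left, so C = False.
Try P = True:
  (NOT P OR NOT U) forces U = False.
  clause (NOT P OR U) is falsified — backtrack.
So P = False.
Set U = True.
All clauses satisfied.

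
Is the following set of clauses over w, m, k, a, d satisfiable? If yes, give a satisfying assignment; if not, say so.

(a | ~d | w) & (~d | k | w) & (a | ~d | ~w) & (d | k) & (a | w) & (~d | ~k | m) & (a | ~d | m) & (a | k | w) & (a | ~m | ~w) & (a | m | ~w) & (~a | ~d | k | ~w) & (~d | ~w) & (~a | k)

w = False, m = False, k = True, a = True, d = False

Set w = False.
  then (a | w) forces a = True.
  then (~a | k) forces k = True.
Set m = False.
  then (~d | ~k | m) forces d = False.
All clauses satisfied.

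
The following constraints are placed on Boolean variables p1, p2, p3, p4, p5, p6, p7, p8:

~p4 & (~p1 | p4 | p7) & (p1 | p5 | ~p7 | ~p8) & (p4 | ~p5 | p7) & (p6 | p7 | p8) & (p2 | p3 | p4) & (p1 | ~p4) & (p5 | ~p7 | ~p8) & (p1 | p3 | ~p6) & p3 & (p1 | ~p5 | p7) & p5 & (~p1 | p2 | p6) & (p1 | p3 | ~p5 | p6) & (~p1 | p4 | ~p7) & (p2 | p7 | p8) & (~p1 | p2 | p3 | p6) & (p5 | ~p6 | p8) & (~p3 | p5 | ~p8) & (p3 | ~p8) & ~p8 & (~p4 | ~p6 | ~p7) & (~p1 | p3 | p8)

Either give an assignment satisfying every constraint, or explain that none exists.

p1 = False; p2 = True; p3 = True; p4 = False; p5 = True; p6 = True; p7 = True; p8 = False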